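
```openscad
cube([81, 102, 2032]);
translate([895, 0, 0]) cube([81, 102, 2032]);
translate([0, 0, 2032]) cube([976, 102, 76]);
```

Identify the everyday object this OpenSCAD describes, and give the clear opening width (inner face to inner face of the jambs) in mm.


A door frame. The clear opening width is 814 mm.

Two 2032 mm tall posts with a header on top — a door frame. The left jamb is 81 mm wide at x = 0; the right jamb starts at x = 895. The clear opening is 895 − 81 = 814 mm.


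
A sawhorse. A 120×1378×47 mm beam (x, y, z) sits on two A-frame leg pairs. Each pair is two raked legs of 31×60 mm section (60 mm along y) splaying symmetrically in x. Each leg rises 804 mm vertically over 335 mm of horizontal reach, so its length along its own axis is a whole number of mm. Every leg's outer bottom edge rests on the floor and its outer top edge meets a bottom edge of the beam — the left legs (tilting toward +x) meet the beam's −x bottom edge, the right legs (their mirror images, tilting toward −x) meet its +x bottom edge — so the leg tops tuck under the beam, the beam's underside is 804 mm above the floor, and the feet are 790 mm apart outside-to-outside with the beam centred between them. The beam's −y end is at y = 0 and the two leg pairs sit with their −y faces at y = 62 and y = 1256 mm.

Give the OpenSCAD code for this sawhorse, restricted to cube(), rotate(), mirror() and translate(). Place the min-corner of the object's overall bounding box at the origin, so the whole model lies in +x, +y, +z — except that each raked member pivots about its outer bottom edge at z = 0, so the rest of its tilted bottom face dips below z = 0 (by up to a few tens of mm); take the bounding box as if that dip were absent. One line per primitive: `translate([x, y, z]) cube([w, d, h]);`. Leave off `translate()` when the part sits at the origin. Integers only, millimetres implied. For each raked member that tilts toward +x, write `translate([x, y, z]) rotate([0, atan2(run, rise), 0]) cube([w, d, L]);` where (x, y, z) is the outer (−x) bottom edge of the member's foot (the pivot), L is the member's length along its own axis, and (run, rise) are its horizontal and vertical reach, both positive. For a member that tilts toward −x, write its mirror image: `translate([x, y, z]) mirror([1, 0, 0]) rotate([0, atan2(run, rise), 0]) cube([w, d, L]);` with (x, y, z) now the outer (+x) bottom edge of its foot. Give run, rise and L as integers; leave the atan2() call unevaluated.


translate([335, 0, 804]) cube([120, 1378, 47]);
translate([0, 62, 0]) rotate([0, atan2(335, 804), 0]) cube([31, 60, 871]);
translate([790, 62, 0]) mirror([1, 0, 0]) rotate([0, atan2(335, 804), 0]) cube([31, 60, 871]);
translate([0, 1256, 0]) rotate([0, atan2(335, 804), 0]) cube([31, 60, 871]);
translate([790, 1256, 0]) mirror([1, 0, 0]) rotate([0, atan2(335, 804), 0]) cube([31, 60, 871]);


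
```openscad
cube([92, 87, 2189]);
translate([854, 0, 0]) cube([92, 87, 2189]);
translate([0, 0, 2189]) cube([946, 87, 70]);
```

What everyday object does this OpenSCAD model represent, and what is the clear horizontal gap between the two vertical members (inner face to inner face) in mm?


A door frame. The clear opening width is 762 mm.

Two 2189 mm tall posts with a header on top — a door frame. The left jamb is 92 mm wide at x = 0; the right jamb starts at x = 854. The clear opening is 854 − 92 = 762 mm.


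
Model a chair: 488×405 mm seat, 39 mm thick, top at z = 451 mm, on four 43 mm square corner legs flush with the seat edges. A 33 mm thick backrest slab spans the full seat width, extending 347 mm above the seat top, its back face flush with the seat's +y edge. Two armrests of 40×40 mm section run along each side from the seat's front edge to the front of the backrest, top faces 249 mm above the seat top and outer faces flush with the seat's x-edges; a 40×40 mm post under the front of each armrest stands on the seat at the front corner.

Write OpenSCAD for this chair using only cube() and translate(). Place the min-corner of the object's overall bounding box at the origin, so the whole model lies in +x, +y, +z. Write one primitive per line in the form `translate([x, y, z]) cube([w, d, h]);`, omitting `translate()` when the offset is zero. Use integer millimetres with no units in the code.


translate([0, 0, 412]) cube([488, 405, 39]);
cube([43, 43, 412]);
translate([445, 0, 0]) cube([43, 43, 412]);
translate([0, 362, 0]) cube([43, 43, 412]);
translate([445, 362, 0]) cube([43, 43, 412]);
translate([0, 372, 451]) cube([488, 33, 347]);
translate([0, 0, 660]) cube([40, 372, 40]);
translate([448, 0, 660]) cube([40, 372, 40]);
translate([0, 0, 451]) cube([40, 40, 209]);
translate([448, 0, 451]) cube([40, 40, 209]);


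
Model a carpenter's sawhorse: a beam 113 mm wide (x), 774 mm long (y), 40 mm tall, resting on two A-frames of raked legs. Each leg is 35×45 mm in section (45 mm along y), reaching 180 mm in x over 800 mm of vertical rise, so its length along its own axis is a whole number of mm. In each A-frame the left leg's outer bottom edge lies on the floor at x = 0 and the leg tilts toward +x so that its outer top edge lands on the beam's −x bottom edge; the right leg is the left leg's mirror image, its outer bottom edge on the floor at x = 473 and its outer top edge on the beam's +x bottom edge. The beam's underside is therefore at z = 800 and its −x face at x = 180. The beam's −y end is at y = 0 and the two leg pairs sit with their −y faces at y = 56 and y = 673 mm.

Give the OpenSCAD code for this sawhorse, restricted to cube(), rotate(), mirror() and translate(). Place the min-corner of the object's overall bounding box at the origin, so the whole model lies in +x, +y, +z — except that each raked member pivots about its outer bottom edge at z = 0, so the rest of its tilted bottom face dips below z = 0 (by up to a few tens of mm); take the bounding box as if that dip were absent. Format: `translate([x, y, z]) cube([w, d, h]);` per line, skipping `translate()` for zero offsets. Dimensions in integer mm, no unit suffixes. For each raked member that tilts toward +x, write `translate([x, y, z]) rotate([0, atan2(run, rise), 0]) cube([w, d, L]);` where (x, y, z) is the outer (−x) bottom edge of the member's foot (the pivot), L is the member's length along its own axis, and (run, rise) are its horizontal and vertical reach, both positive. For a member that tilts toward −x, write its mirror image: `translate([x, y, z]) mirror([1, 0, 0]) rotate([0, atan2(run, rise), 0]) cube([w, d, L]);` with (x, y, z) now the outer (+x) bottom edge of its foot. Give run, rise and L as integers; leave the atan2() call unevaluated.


translate([180, 0, 800]) cube([113, 774, 40]);
translate([0, 56, 0]) rotate([0, atan2(180, 800), 0]) cube([35, 45, 820]);
translate([473, 56, 0]) mirror([1, 0, 0]) rotate([0, atan2(180, 800), 0]) cube([35, 45, 820]);
translate([0, 673, 0]) rotate([0, atan2(180, 800), 0]) cube([35, 45, 820]);
translate([473, 673, 0]) mirror([1, 0, 0]) rotate([0, atan2(180, 800), 0]) cube([35, 45, 820]);


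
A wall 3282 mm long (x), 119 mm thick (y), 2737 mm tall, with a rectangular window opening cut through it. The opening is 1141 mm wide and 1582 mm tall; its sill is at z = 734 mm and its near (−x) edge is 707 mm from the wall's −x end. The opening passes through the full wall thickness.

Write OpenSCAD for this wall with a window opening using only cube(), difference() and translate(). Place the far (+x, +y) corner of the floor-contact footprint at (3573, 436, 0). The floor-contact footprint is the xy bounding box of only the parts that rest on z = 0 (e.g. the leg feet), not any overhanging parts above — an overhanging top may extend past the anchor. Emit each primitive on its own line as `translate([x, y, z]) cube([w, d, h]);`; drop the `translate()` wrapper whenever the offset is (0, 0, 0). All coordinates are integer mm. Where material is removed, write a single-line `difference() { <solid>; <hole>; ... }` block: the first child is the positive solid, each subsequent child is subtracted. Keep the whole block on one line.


difference() { translate([291, 317, 0]) cube([3282, 119, 2737]); translate([998, 317, 734]) cube([1141, 119, 1582]); }


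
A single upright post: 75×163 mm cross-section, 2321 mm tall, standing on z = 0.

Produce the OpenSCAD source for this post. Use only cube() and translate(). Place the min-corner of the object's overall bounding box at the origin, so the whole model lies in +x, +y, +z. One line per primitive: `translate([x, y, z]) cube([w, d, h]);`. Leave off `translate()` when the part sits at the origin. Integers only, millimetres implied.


cube([75, 163, 2321]);


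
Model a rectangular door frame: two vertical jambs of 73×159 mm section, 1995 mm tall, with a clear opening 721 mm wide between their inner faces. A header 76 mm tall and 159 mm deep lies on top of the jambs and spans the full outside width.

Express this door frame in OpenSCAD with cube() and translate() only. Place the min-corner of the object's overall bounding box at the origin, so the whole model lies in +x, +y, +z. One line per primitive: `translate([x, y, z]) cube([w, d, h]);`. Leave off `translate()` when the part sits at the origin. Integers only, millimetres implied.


cube([73, 159, 1995]);
translate([794, 0, 0]) cube([73, 159, 1995]);
translate([0, 0, 1995]) cube([867, 159, 76]);


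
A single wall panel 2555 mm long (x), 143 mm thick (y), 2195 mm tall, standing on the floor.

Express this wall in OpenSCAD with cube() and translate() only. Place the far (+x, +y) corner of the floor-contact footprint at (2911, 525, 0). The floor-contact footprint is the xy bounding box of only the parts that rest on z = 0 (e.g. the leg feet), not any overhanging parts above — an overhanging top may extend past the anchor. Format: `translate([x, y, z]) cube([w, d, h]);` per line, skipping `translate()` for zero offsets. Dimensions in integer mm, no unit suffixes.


translate([356, 382, 0]) cube([2555, 143, 2195]);


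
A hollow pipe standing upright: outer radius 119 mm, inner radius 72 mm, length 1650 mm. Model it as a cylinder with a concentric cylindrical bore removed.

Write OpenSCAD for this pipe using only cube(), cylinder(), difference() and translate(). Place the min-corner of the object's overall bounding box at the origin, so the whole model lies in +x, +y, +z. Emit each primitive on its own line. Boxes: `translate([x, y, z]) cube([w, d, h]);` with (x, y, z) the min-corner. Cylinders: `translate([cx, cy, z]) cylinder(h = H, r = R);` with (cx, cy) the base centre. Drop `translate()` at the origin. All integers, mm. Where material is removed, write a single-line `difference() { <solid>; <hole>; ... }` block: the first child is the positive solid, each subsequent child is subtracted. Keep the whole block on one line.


difference() { translate([119, 119, 0]) cylinder(h = 1650, r = 119); translate([119, 119, 0]) cylinder(h = 1650, r = 72); }


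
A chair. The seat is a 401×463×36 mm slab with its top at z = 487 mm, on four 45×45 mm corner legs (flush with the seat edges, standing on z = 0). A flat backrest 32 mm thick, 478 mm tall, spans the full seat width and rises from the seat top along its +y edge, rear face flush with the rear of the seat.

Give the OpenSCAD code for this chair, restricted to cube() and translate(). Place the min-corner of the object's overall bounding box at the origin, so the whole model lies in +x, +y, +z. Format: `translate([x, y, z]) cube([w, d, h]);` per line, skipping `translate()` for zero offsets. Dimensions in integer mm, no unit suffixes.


translate([0, 0, 451]) cube([401, 463, 36]);
cube([45, 45, 451]);
translate([356, 0, 0]) cube([45, 45, 451]);
translate([0, 418, 0]) cube([45, 45, 451]);
translate([356, 418, 0]) cube([45, 45, 451]);
translate([0, 431, 487]) cube([401, 32, 478]);


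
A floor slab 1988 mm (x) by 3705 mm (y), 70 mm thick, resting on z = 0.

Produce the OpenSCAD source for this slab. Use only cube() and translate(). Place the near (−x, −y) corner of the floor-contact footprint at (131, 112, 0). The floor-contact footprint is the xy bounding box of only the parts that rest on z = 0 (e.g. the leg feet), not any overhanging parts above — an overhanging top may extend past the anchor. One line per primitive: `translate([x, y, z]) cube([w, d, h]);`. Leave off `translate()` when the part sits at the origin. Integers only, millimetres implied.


translate([131, 112, 0]) cube([1988, 3705, 70]);


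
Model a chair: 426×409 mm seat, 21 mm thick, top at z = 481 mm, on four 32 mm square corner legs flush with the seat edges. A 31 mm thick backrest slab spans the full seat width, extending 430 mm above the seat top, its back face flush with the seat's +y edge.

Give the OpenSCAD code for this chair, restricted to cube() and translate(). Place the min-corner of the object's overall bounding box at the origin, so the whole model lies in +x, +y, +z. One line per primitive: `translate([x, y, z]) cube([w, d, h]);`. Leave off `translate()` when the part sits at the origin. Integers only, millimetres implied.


translate([0, 0, 460]) cube([426, 409, 21]);
cube([32, 32, 460]);
translate([394, 0, 0]) cube([32, 32, 460]);
translate([0, 377, 0]) cube([32, 32, 460]);
translate([394, 377, 0]) cube([32, 32, 460]);
translate([0, 378, 481]) cube([426, 31, 430]);


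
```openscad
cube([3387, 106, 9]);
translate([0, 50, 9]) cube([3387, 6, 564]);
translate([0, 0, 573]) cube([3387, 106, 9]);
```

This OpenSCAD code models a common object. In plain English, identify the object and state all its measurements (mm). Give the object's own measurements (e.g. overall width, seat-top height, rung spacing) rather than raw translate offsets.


An I-beam lying along x, 3387 mm long. Overall section height 582 mm. Two flanges 106 mm wide (y) and 9 mm thick, one on the floor and one at the top; a web 6 mm thick runs between them, centred on the flange width.


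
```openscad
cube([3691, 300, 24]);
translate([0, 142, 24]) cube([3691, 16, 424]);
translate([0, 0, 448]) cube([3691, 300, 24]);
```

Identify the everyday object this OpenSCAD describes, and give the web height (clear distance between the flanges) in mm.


An I-beam. The web height is 424 mm.

Two wide flanges with a thin centred web — an I-beam. Overall 472 mm minus two 24 mm flanges gives a web of 472 − 2·24 = 424 mm.


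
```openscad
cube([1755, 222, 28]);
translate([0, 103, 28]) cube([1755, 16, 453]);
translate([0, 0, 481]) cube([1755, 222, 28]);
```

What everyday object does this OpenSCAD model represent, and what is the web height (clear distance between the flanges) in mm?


An I-beam. The web height is 453 mm.

Two wide flanges with a thin centred web — an I-beam. Overall 509 mm minus two 28 mm flanges gives a web of 509 − 2·28 = 453 mm.


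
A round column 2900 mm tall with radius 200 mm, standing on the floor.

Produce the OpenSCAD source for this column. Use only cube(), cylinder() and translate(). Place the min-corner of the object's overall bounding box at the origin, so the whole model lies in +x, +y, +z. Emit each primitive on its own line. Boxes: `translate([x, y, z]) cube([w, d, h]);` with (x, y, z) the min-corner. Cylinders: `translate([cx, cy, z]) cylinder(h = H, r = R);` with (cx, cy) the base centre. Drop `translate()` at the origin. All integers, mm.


translate([200, 200, 0]) cylinder(h = 2900, r = 200);


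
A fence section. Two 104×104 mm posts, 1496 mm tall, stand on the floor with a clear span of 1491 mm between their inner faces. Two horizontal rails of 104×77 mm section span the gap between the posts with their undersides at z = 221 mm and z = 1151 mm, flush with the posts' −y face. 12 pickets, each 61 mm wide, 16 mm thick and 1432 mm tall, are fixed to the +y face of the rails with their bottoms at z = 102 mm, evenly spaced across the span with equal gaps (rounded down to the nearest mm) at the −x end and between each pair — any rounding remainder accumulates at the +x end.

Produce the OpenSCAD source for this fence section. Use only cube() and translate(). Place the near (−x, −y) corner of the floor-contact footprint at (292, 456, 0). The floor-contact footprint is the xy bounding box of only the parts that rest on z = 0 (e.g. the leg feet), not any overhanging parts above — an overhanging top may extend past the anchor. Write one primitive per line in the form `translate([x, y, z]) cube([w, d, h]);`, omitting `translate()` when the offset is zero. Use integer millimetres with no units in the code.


translate([292, 456, 0]) cube([104, 104, 1496]);
translate([1887, 456, 0]) cube([104, 104, 1496]);
translate([396, 456, 221]) cube([1491, 104, 77]);
translate([396, 456, 1151]) cube([1491, 104, 77]);
translate([454, 560, 102]) cube([61, 16, 1432]);
translate([573, 560, 102]) cube([61, 16, 1432]);
translate([692, 560, 102]) cube([61, 16, 1432]);
translate([811, 560, 102]) cube([61, 16, 1432]);
translate([930, 560, 102]) cube([61, 16, 1432]);
translate([1049, 560, 102]) cube([61, 16, 1432]);
translate([1168, 560, 102]) cube([61, 16, 1432]);
translate([1287, 560, 102]) cube([61, 16, 1432]);
translate([1406, 560, 102]) cube([61, 16, 1432]);
translate([1525, 560, 102]) cube([61, 16, 1432]);
translate([1644, 560, 102]) cube([61, 16, 1432]);
translate([1763, 560, 102]) cube([61, 16, 1432]);


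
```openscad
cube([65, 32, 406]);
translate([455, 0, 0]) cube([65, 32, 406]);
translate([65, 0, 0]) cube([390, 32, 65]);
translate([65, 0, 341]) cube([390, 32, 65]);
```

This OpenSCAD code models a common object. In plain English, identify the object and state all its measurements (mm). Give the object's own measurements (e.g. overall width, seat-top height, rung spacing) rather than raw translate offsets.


A rectangular picture frame lying in the x–z plane (depth along y). The opening is 390 mm wide (x) by 276 mm tall (z), surrounded by a border 65 mm wide on all four sides. The frame is 32 mm deep and is made of two full-height vertical stiles with two horizontal rails fitted between them.


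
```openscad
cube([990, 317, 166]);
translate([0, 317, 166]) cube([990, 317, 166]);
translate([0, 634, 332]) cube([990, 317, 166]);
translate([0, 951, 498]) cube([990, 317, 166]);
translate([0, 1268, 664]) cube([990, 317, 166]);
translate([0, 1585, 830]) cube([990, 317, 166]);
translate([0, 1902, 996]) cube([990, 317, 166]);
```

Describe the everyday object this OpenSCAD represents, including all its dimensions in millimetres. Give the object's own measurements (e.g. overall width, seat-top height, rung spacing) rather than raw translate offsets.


A straight staircase of 7 solid steps. Each step is 990 mm wide (x), 317 mm deep (y, the going) and 166 mm tall (the rise). The first step rests on the floor; each subsequent step sits one going further in +y and one rise higher in +z, directly behind and above the previous step with no overlap.


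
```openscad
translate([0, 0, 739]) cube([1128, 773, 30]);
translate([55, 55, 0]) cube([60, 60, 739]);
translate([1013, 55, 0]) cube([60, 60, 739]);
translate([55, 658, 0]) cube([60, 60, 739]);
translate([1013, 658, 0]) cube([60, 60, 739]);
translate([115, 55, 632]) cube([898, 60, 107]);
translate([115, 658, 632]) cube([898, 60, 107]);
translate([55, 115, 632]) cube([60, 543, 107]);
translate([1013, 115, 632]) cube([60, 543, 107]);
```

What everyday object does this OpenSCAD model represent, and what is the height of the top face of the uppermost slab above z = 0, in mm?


A table. The table height is 769 mm.

A 1128×773×30 slab sits at z = 739 on four 60 mm square posts — a table. The top surface is at 739 + 30 = 769 mm.


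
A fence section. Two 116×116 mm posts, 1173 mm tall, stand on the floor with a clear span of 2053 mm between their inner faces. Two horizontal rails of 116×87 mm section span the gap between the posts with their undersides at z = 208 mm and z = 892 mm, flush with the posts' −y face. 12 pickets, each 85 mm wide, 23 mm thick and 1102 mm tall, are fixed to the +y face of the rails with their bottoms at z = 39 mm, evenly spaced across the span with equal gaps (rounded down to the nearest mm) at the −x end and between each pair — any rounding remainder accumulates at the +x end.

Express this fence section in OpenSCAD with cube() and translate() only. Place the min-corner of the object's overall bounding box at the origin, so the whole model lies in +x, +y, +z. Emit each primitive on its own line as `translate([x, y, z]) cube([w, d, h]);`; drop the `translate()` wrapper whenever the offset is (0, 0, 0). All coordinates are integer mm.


cube([116, 116, 1173]);
translate([2169, 0, 0]) cube([116, 116, 1173]);
translate([116, 0, 208]) cube([2053, 116, 87]);
translate([116, 0, 892]) cube([2053, 116, 87]);
translate([195, 116, 39]) cube([85, 23, 1102]);
translate([359, 116, 39]) cube([85, 23, 1102]);
translate([523, 116, 39]) cube([85, 23, 1102]);
translate([687, 116, 39]) cube([85, 23, 1102]);
translate([851, 116, 39]) cube([85, 23, 1102]);
translate([1015, 116, 39]) cube([85, 23, 1102]);
translate([1179, 116, 39]) cube([85, 23, 1102]);
translate([1343, 116, 39]) cube([85, 23, 1102]);
translate([1507, 116, 39]) cube([85, 23, 1102]);
translate([1671, 116, 39]) cube([85, 23, 1102]);
translate([1835, 116, 39]) cube([85, 23, 1102]);
translate([1999, 116, 39]) cube([85, 23, 1102]);


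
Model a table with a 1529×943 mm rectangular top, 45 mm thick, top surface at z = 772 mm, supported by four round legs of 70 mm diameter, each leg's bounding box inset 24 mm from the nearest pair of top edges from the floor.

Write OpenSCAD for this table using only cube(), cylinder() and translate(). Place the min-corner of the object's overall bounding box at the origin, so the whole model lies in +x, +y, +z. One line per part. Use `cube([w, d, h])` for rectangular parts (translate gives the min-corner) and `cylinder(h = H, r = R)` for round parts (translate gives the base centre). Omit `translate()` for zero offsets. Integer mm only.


// leg_h = 772 - 45 = 727
translate([0, 0, 727]) cube([1529, 943, 45]);
translate([59, 59, 0]) cylinder(h = 727, r = 35);
translate([1470, 59, 0]) cylinder(h = 727, r = 35);
translate([59, 884, 0]) cylinder(h = 727, r = 35);
translate([1470, 884, 0]) cylinder(h = 727, r = 35);


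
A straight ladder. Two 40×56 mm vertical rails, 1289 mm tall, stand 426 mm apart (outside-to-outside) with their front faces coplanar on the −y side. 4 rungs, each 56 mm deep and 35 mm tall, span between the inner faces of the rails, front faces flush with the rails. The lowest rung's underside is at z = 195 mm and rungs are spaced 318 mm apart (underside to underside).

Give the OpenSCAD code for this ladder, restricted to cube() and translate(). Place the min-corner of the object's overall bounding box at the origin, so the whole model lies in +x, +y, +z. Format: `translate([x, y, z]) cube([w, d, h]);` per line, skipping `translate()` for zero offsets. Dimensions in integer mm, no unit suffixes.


cube([40, 56, 1289]);
translate([386, 0, 0]) cube([40, 56, 1289]);
translate([40, 0, 195]) cube([346, 56, 35]);
translate([40, 0, 513]) cube([346, 56, 35]);
translate([40, 0, 831]) cube([346, 56, 35]);
translate([40, 0, 1149]) cube([346, 56, 35]);


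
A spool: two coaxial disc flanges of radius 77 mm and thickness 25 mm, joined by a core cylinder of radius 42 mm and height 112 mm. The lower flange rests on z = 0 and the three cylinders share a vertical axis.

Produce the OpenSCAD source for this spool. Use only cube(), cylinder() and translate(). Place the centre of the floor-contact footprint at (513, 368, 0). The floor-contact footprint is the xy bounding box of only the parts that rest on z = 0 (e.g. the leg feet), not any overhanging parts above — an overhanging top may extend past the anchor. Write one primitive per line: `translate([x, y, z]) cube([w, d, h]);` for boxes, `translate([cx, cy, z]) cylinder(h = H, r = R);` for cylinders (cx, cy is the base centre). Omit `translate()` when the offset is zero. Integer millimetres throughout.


translate([513, 368, 0]) cylinder(h = 25, r = 77);
translate([513, 368, 25]) cylinder(h = 112, r = 42);
translate([513, 368, 137]) cylinder(h = 25, r = 77);


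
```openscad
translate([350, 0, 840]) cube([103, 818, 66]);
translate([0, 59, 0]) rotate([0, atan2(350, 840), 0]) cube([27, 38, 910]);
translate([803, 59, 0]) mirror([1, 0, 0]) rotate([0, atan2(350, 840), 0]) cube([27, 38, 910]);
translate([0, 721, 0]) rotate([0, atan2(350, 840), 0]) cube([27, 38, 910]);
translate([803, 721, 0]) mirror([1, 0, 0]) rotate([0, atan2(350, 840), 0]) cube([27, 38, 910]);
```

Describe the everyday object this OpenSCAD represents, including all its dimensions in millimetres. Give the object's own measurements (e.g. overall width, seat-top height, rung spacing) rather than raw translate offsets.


A sawhorse. A 103×818×66 mm beam (x, y, z) sits on two A-frame leg pairs. Each pair is two raked legs of 27×38 mm section (38 mm along y) splaying symmetrically in x. Each leg rises 840 mm vertically over 350 mm of horizontal reach and is 910 mm long along its own axis. Every leg's outer bottom edge rests on the floor and its outer top edge meets a bottom edge of the beam — the left legs (tilting toward +x) meet the beam's −x bottom edge, the right legs (their mirror images, tilting toward −x) meet its +x bottom edge — so the leg tops tuck under the beam, the beam's underside is 840 mm above the floor, and the feet are 803 mm apart outside-to-outside with the beam centred between them. The two leg pairs are set in 59 mm from either end of the beam.


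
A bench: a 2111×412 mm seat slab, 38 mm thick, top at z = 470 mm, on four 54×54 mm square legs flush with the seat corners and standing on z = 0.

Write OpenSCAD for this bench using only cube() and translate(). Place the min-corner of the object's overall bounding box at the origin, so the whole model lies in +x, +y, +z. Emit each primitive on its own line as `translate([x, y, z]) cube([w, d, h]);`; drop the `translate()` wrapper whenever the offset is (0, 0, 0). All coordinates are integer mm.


// leg_h = 470 − 38 = 432
translate([0, 0, 432]) cube([2111, 412, 38]);
cube([54, 54, 432]);
translate([0, 358, 0]) cube([54, 54, 432]);
translate([2057, 0, 0]) cube([54, 54, 432]);
translate([2057, 358, 0]) cube([54, 54, 432]);


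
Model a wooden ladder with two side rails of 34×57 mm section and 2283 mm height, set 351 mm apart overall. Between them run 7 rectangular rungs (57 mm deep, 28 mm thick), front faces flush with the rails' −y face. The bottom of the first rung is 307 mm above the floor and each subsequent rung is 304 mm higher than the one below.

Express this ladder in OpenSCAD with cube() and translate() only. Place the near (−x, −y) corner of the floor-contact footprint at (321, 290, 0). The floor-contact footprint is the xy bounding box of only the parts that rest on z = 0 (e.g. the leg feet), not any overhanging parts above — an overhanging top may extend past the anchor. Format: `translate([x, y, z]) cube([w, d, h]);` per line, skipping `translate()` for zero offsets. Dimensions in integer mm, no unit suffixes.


// rung span = 351 - 2*34 = 283
// rung[k] z = 307 + k*304
translate([321, 290, 0]) cube([34, 57, 2283]);
translate([638, 290, 0]) cube([34, 57, 2283]);
translate([355, 290, 307]) cube([283, 57, 28]);
translate([355, 290, 611]) cube([283, 57, 28]);
translate([355, 290, 915]) cube([283, 57, 28]);
translate([355, 290, 1219]) cube([283, 57, 28]);
translate([355, 290, 1523]) cube([283, 57, 28]);
translate([355, 290, 1827]) cube([283, 57, 28]);
translate([355, 290, 2131]) cube([283, 57, 28]);


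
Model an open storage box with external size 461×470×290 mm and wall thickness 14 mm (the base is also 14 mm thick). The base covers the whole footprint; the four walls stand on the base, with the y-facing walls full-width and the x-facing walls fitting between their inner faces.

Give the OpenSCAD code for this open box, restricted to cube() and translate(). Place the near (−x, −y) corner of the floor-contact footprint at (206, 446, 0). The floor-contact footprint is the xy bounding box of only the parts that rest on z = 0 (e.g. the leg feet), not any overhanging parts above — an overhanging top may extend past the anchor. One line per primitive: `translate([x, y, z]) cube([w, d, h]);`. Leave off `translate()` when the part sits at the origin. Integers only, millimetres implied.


translate([206, 446, 0]) cube([461, 470, 14]);
translate([206, 446, 14]) cube([461, 14, 276]);
translate([206, 902, 14]) cube([461, 14, 276]);
translate([206, 460, 14]) cube([14, 442, 276]);
translate([653, 460, 14]) cube([14, 442, 276]);


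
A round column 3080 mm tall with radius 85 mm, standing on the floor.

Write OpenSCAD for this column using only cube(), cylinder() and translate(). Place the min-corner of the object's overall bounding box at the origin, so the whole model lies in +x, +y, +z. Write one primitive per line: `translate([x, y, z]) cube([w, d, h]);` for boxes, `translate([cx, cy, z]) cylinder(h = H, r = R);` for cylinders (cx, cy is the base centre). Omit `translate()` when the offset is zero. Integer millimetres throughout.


translate([85, 85, 0]) cylinder(h = 3080, r = 85);


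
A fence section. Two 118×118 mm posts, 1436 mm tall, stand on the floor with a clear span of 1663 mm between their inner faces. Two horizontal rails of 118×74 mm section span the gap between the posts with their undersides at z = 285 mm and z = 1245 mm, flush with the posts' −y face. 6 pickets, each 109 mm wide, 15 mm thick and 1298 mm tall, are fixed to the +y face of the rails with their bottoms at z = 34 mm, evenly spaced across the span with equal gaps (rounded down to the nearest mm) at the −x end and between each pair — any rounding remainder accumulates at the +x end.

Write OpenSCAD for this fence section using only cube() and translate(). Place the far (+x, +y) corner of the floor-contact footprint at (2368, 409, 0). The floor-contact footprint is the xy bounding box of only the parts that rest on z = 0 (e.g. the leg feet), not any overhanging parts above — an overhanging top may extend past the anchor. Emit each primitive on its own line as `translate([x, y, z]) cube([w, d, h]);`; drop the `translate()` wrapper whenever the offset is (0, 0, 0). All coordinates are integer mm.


translate([469, 291, 0]) cube([118, 118, 1436]);
translate([2250, 291, 0]) cube([118, 118, 1436]);
translate([587, 291, 285]) cube([1663, 118, 74]);
translate([587, 291, 1245]) cube([1663, 118, 74]);
translate([731, 409, 34]) cube([109, 15, 1298]);
translate([984, 409, 34]) cube([109, 15, 1298]);
translate([1237, 409, 34]) cube([109, 15, 1298]);
translate([1490, 409, 34]) cube([109, 15, 1298]);
translate([1743, 409, 34]) cube([109, 15, 1298]);
translate([1996, 409, 34]) cube([109, 15, 1298]);


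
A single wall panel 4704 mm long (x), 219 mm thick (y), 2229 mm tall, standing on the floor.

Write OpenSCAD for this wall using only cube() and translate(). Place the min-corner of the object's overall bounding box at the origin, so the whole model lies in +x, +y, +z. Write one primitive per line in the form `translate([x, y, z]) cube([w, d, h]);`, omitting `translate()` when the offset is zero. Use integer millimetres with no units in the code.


cube([4704, 219, 2229]);


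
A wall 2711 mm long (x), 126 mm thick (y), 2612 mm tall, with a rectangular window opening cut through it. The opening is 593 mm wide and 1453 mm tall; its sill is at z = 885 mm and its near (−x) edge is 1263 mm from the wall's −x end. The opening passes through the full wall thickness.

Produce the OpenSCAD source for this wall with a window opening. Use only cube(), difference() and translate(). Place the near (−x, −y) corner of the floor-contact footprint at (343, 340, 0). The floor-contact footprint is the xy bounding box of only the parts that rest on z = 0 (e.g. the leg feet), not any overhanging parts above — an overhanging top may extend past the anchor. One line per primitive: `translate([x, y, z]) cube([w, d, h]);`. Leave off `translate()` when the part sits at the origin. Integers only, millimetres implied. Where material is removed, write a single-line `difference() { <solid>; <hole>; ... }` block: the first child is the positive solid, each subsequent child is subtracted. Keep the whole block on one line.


difference() { translate([343, 340, 0]) cube([2711, 126, 2612]); translate([1606, 340, 885]) cube([593, 126, 1453]); }


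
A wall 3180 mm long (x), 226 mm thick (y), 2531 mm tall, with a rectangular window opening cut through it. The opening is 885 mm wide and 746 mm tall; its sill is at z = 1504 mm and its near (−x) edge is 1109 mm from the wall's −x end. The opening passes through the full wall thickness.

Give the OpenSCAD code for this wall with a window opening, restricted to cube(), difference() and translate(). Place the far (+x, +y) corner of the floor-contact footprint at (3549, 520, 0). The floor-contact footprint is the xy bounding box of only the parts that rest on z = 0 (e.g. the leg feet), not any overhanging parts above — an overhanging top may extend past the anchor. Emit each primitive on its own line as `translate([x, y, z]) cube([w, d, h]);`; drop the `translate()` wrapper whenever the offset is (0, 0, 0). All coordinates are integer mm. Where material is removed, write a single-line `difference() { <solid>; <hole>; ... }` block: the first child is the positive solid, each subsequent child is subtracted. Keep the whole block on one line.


difference() { translate([369, 294, 0]) cube([3180, 226, 2531]); translate([1478, 294, 1504]) cube([885, 226, 746]); }


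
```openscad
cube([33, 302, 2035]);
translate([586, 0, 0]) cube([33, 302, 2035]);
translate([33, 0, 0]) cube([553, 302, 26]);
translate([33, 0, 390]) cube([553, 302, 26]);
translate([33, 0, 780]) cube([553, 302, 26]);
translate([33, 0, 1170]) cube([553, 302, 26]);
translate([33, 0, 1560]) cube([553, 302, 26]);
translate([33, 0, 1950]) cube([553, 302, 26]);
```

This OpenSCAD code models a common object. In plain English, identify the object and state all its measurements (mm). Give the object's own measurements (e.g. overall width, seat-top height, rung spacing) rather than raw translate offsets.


An open bookshelf. Two side panels, each 33 mm thick, 302 mm deep and 2035 mm tall, stand 619 mm apart (outside-to-outside). Between them sit 6 shelves, each 26 mm thick and 302 mm deep, spanning the full gap between the sides. The bottom shelf rests on the floor (its underside at z = 0) and the clear gap between one shelf's top and the next shelf's underside is 364 mm.


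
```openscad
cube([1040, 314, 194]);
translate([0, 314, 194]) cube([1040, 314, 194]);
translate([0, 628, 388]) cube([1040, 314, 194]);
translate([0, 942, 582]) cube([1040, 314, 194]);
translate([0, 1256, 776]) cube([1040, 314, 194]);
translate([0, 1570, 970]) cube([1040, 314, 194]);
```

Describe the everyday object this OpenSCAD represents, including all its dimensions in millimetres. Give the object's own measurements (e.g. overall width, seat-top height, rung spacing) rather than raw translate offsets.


A straight staircase of 6 solid steps. Each step is 1040 mm wide (x), 314 mm deep (y, the going) and 194 mm tall (the rise). The first step rests on the floor; each subsequent step sits one going further in +y and one rise higher in +z, directly behind and above the previous step with no overlap.


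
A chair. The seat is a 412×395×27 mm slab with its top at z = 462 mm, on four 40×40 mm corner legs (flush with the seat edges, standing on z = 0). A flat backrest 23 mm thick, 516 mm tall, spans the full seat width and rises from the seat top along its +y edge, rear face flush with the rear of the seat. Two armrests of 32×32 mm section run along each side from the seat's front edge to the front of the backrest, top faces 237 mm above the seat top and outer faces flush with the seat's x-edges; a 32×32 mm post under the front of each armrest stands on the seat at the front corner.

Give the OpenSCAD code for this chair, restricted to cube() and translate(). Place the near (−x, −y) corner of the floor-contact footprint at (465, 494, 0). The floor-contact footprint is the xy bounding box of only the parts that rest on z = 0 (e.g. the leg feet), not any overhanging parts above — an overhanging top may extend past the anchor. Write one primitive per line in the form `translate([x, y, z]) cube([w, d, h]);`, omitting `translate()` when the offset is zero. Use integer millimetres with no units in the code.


translate([465, 494, 435]) cube([412, 395, 27]);
translate([465, 494, 0]) cube([40, 40, 435]);
translate([837, 494, 0]) cube([40, 40, 435]);
translate([465, 849, 0]) cube([40, 40, 435]);
translate([837, 849, 0]) cube([40, 40, 435]);
translate([465, 866, 462]) cube([412, 23, 516]);
translate([465, 494, 667]) cube([32, 372, 32]);
translate([845, 494, 667]) cube([32, 372, 32]);
translate([465, 494, 462]) cube([32, 32, 205]);
translate([845, 494, 462]) cube([32, 32, 205]);


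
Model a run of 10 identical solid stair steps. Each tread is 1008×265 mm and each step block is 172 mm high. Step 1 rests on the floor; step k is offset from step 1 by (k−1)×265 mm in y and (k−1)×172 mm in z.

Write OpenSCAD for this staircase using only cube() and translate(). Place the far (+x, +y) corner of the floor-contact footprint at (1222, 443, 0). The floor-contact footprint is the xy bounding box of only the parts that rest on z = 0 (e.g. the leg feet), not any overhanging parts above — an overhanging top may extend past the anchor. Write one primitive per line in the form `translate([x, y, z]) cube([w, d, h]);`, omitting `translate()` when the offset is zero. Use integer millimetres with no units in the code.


translate([214, 178, 0]) cube([1008, 265, 172]);
translate([214, 443, 172]) cube([1008, 265, 172]);
translate([214, 708, 344]) cube([1008, 265, 172]);
translate([214, 973, 516]) cube([1008, 265, 172]);
translate([214, 1238, 688]) cube([1008, 265, 172]);
translate([214, 1503, 860]) cube([1008, 265, 172]);
translate([214, 1768, 1032]) cube([1008, 265, 172]);
translate([214, 2033, 1204]) cube([1008, 265, 172]);
translate([214, 2298, 1376]) cube([1008, 265, 172]);
translate([214, 2563, 1548]) cube([1008, 265, 172]);


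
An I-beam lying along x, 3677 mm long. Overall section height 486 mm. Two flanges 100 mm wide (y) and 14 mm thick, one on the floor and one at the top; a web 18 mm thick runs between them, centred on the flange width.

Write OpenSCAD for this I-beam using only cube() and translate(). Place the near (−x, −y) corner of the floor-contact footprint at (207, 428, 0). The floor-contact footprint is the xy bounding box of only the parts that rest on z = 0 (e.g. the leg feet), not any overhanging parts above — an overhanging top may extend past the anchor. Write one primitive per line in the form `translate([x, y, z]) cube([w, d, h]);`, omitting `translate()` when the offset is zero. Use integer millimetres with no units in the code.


translate([207, 428, 0]) cube([3677, 100, 14]);
translate([207, 469, 14]) cube([3677, 18, 458]);
translate([207, 428, 472]) cube([3677, 100, 14]);


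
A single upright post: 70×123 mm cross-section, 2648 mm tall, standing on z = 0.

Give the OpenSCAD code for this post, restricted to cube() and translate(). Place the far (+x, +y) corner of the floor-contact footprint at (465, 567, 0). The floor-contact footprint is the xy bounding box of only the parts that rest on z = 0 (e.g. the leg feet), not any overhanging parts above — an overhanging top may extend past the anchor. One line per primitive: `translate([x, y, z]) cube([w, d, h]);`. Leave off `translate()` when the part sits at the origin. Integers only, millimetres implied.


translate([395, 444, 0]) cube([70, 123, 2648]);


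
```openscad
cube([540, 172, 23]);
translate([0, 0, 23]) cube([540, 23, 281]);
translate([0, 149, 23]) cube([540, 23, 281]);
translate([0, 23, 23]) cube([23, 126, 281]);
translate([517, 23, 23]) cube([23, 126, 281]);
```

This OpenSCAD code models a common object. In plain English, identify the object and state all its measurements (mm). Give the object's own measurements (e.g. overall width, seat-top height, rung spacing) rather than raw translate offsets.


An open-topped rectangular box: outside dimensions 540×172×304 mm, with a uniform wall and base thickness of 23 mm. The base is a full 540×172 slab on the floor; four walls sit on top of the base. The front and back walls (the −y and +y sides) span the full width; the two side walls fit between them.
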